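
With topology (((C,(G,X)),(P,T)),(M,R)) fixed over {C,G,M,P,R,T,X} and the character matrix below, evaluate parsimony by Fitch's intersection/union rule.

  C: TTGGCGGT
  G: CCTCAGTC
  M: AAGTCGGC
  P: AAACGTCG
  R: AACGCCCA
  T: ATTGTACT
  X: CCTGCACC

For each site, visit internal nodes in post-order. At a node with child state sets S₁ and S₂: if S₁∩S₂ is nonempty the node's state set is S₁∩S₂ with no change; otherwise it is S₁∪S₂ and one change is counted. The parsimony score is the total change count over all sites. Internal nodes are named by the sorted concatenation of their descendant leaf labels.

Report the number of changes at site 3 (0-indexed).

GX@0: {C} ∩ {C} = {C} (intersection, +0)
CGX@0: {T} ∪ {C} = {C,T} (union, +1)
PT@0: {A} ∩ {A} = {A} (intersection, +0)
CGPTX@0: {C,T} ∪ {A} = {A,C,T} (union, +1)
MR@0: {A} ∩ {A} = {A} (intersection, +0)
CGMPRTX@0: {A,C,T} ∩ {A} = {A} (intersection, +0)
GX@1: {C} ∩ {C} = {C} (intersection, +0)
CGX@1: {T} ∪ {C} = {C,T} (union, +1)
PT@1: {A} ∪ {T} = {A,T} (union, +1)
CGPTX@1: {C,T} ∩ {A,T} = {T} (intersection, +0)
MR@1: {A} ∩ {A} = {A} (intersection, +0)
CGMPRTX@1: {T} ∪ {A} = {A,T} (union, +1)
GX@2: {T} ∩ {T} = {T} (intersection, +0)
CGX@2: {G} ∪ {T} = {G,T} (union, +1)
PT@2: {A} ∪ {T} = {A,T} (union, +1)
CGPTX@2: {G,T} ∩ {A,T} = {T} (intersection, +0)
MR@2: {G} ∪ {C} = {C,G} (union, +1)
CGMPRTX@2: {T} ∪ {C,G} = {C,G,T} (union, +1)
GX@3: {C} ∪ {G} = {C,G} (union, +1)
CGX@3: {G} ∩ {C,G} = {G} (intersection, +0)
PT@3: {C} ∪ {G} = {C,G} (union, +1)
CGPTX@3: {G} ∩ {C,G} = {G} (intersection, +0)
MR@3: {T} ∪ {G} = {G,T} (union, +1)
CGMPRTX@3: {G} ∩ {G,T} = {G} (intersection, +0)
GX@4: {A} ∪ {C} = {A,C} (union, +1)
CGX@4: {C} ∩ {A,C} = {C} (intersection, +0)
PT@4: {G} ∪ {T} = {G,T} (union, +1)
CGPTX@4: {C} ∪ {G,T} = {C,G,T} (union, +1)
MR@4: {C} ∩ {C} = {C} (intersection, +0)
CGMPRTX@4: {C,G,T} ∩ {C} = {C} (intersection, +0)
GX@5: {G} ∪ {A} = {A,G} (union, +1)
CGX@5: {G} ∩ {A,G} = {G} (intersection, +0)
PT@5: {T} ∪ {A} = {A,T} (union, +1)
CGPTX@5: {G} ∪ {A,T} = {A,G,T} (union, +1)
MR@5: {G} ∪ {C} = {C,G} (union, +1)
CGMPRTX@5: {A,G,T} ∩ {C,G} = {G} (intersection, +0)
GX@6: {T} ∪ {C} = {C,T} (union, +1)
CGX@6: {G} ∪ {C,T} = {C,G,T} (union, +1)
PT@6: {C} ∩ {C} = {C} (intersection, +0)
CGPTX@6: {C,G,T} ∩ {C} = {C} (intersection, +0)
MR@6: {G} ∪ {C} = {C,G} (union, +1)
CGMPRTX@6: {C} ∩ {C,G} = {C} (intersection, +0)
GX@7: {C} ∩ {C} = {C} (intersection, +0)
CGX@7: {T} ∪ {C} = {C,T} (union, +1)
PT@7: {G} ∪ {T} = {G,T} (union, +1)
CGPTX@7: {C,T} ∩ {G,T} = {T} (intersection, +0)
MR@7: {C} ∪ {A} = {A,C} (union, +1)
CGMPRTX@7: {T} ∪ {A,C} = {A,C,T} (union, +1)
per-site changes: [2, 3, 4, 3, 3, 4, 3, 4]; total = 26

3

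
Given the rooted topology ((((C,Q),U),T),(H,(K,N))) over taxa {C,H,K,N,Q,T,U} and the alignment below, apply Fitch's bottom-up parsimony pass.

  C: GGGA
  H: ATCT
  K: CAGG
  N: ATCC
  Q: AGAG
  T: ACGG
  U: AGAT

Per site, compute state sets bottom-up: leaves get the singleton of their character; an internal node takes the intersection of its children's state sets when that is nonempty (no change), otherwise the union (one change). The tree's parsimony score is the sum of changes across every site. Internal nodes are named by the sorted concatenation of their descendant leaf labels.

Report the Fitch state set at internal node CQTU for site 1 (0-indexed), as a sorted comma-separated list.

C,G

site 0, node CQ: C={G} ∪ Q={A} → {A,G} (+1)
site 0, node CQU: CQ={A,G} ∩ U={A} → {A} (+0)
site 0, node CQTU: CQU={A} ∩ T={A} → {A} (+0)
site 0, node KN: K={C} ∪ N={A} → {A,C} (+1)
site 0, node HKN: H={A} ∩ KN={A,C} → {A} (+0)
site 0, node CHKNQTU: CQTU={A} ∩ HKN={A} → {A} (+0)
site 1, node CQ: C={G} ∩ Q={G} → {G} (+0)
site 1, node CQU: CQ={G} ∩ U={G} → {G} (+0)
site 1, node CQTU: CQU={G} ∪ T={C} → {C,G} (+1)
site 1, node KN: K={A} ∪ N={T} → {A,T} (+1)
site 1, node HKN: H={T} ∩ KN={A,T} → {T} (+0)
site 1, node CHKNQTU: CQTU={C,G} ∪ HKN={T} → {C,G,T} (+1)
site 2, node CQ: C={G} ∪ Q={A} → {A,G} (+1)
site 2, node CQU: CQ={A,G} ∩ U={A} → {A} (+0)
site 2, node CQTU: CQU={A} ∪ T={G} → {A,G} (+1)
site 2, node KN: K={G} ∪ N={C} → {C,G} (+1)
site 2, node HKN: H={C} ∩ KN={C,G} → {C} (+0)
site 2, node CHKNQTU: CQTU={A,G} ∪ HKN={C} → {A,C,G} (+1)
site 3, node CQ: C={A} ∪ Q={G} → {A,G} (+1)
site 3, node CQU: CQ={A,G} ∪ U={T} → {A,G,T} (+1)
site 3, node CQTU: CQU={A,G,T} ∩ T={G} → {G} (+0)
site 3, node KN: K={G} ∪ N={C} → {C,G} (+1)
site 3, node HKN: H={T} ∪ KN={C,G} → {C,G,T} (+1)
site 3, node CHKNQTU: CQTU={G} ∩ HKN={C,G,T} → {G} (+0)
per-site changes: [2, 3, 4, 4]; total = 13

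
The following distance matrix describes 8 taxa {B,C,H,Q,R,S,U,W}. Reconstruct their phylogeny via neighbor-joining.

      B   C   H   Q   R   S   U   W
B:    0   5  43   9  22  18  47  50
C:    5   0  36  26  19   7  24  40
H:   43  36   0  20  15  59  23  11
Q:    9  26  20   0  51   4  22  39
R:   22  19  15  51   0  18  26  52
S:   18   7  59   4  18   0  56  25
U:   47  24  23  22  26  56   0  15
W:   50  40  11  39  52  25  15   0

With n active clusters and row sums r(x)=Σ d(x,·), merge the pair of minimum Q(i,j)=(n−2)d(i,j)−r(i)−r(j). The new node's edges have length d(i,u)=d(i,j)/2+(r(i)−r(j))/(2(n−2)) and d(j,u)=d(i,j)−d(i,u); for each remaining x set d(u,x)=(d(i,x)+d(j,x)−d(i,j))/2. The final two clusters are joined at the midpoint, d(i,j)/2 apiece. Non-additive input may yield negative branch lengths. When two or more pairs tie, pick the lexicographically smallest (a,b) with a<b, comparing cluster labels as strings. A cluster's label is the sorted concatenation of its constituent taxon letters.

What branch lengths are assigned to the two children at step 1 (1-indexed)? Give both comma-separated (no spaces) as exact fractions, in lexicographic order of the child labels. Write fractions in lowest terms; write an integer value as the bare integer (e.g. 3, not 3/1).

1. join H+W (d=11, Q=-373) ⇒ HW; edges |H|=41/12, |W|=91/12
  updated: d(B,HW)=41, d(C,HW)=65/2, d(HW,Q)=24, d(HW,R)=28, d(HW,S)=73/2, d(HW,U)=27/2
2. join HW+U (d=27/2, Q=-593/2) ⇒ HUW; edges |HW|=109/20, |U|=161/20
  updated: d(B,HUW)=149/4, d(C,HUW)=43/2, d(HUW,Q)=65/4, d(HUW,R)=81/4, d(HUW,S)=79/2
3. join HUW+R (d=81/4, Q=-184) ⇒ HRUW; edges |HUW|=171/16, |R|=153/16
  updated: d(B,HRUW)=39/2, d(C,HRUW)=81/8, d(HRUW,Q)=47/2, d(HRUW,S)=149/8
4. join Q+S (d=4, Q=-785/8) ⇒ QS; edges |Q|=215/48, |S|=-23/48
  updated: d(B,QS)=23/2, d(C,QS)=29/2, d(HRUW,QS)=305/16
5. join B+QS (d=23/2, Q=-929/16) ⇒ BQS; edges |B|=223/64, |QS|=513/64
  updated: d(BQS,C)=4, d(BQS,HRUW)=433/32
6. join BQS+C (d=4, Q=-885/32) ⇒ BCQS; edges |BQS|=237/64, |C|=19/64
  updated: d(BCQS,HRUW)=629/64
7. join BCQS+HRUW (d=629/64) ⇒ BCHQRSUW; edges |BCQS|=629/128, |HRUW|=629/128
final tree: (((B:223/64,(Q:215/48,S:-23/48):513/64):237/64,C:19/64):629/128,(((H:41/12,W:91/12):109/20,U:161/20):171/16,R:153/16):629/128)
total length: 4741/64

41/12,91/12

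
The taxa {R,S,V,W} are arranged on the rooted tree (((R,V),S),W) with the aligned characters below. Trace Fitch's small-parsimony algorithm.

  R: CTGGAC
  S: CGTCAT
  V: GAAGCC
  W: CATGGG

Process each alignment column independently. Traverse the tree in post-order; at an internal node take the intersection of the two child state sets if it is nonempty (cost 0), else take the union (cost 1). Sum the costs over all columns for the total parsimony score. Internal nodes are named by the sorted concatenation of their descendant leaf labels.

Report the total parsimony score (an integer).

10

[col 0] RV: children R:{C}, V:{G} ∪→ {C,G}; cost 1
[col 0] RSV: children RV:{C,G}, S:{C} ∩→ {C}; cost 0
[col 0] RSVW: children RSV:{C}, W:{C} ∩→ {C}; cost 0
[col 1] RV: children R:{T}, V:{A} ∪→ {A,T}; cost 1
[col 1] RSV: children RV:{A,T}, S:{G} ∪→ {A,G,T}; cost 1
[col 1] RSVW: children RSV:{A,G,T}, W:{A} ∩→ {A}; cost 0
[col 2] RV: children R:{G}, V:{A} ∪→ {A,G}; cost 1
[col 2] RSV: children RV:{A,G}, S:{T} ∪→ {A,G,T}; cost 1
[col 2] RSVW: children RSV:{A,G,T}, W:{T} ∩→ {T}; cost 0
[col 3] RV: children R:{G}, V:{G} ∩→ {G}; cost 0
[col 3] RSV: children RV:{G}, S:{C} ∪→ {C,G}; cost 1
[col 3] RSVW: children RSV:{C,G}, W:{G} ∩→ {G}; cost 0
[col 4] RV: children R:{A}, V:{C} ∪→ {A,C}; cost 1
[col 4] RSV: children RV:{A,C}, S:{A} ∩→ {A}; cost 0
[col 4] RSVW: children RSV:{A}, W:{G} ∪→ {A,G}; cost 1
[col 5] RV: children R:{C}, V:{C} ∩→ {C}; cost 0
[col 5] RSV: children RV:{C}, S:{T} ∪→ {C,T}; cost 1
[col 5] RSVW: children RSV:{C,T}, W:{G} ∪→ {C,G,T}; cost 1
per-site changes: [1, 2, 2, 1, 2, 2]; total = 10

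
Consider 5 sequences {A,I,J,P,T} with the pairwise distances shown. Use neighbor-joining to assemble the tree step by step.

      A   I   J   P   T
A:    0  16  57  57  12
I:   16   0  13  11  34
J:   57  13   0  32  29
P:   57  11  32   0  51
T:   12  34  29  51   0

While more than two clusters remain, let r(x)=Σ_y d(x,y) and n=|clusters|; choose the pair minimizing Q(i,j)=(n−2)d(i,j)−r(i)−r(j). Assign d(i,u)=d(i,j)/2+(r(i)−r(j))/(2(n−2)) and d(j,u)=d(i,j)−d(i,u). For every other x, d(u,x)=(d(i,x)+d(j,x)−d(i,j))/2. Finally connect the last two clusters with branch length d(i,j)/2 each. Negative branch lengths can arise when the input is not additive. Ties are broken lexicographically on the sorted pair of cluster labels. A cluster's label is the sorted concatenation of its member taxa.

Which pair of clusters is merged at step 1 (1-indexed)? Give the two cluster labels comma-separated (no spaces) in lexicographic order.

A,T

1. join A+T (d=12, Q=-232) ⇒ AT; edges |A|=26/3, |T|=10/3
  updated: d(AT,I)=19, d(AT,J)=37, d(AT,P)=48
2. join AT+J (d=37, Q=-112) ⇒ AJT; edges |AT|=24, |J|=13
  updated: d(AJT,I)=-5/2, d(AJT,P)=43/2
3. join AJT+I (d=-5/2, Q=-30) ⇒ AIJT; edges |AJT|=4, |I|=-13/2
  updated: d(AIJT,P)=35/2
4. join AIJT+P (d=35/2) ⇒ AIJPT; edges |AIJT|=35/4, |P|=35/4
final tree: ((((A:26/3,T:10/3):24,J:13):4,I:-13/2):35/4,P:35/4)
total length: 64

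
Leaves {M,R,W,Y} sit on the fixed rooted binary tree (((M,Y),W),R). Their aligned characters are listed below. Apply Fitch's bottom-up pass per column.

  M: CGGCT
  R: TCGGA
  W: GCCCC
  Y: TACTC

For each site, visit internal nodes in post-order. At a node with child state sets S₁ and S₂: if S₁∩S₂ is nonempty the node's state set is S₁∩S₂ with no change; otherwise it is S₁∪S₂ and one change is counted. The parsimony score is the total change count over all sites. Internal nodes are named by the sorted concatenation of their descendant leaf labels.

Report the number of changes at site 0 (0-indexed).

2

MY@0: {C} ∪ {T} = {C,T} (union, +1)
MWY@0: {C,T} ∪ {G} = {C,G,T} (union, +1)
MRWY@0: {C,G,T} ∩ {T} = {T} (intersection, +0)
MY@1: {G} ∪ {A} = {A,G} (union, +1)
MWY@1: {A,G} ∪ {C} = {A,C,G} (union, +1)
MRWY@1: {A,C,G} ∩ {C} = {C} (intersection, +0)
MY@2: {G} ∪ {C} = {C,G} (union, +1)
MWY@2: {C,G} ∩ {C} = {C} (intersection, +0)
MRWY@2: {C} ∪ {G} = {C,G} (union, +1)
MY@3: {C} ∪ {T} = {C,T} (union, +1)
MWY@3: {C,T} ∩ {C} = {C} (intersection, +0)
MRWY@3: {C} ∪ {G} = {C,G} (union, +1)
MY@4: {T} ∪ {C} = {C,T} (union, +1)
MWY@4: {C,T} ∩ {C} = {C} (intersection, +0)
MRWY@4: {C} ∪ {A} = {A,C} (union, +1)
per-site changes: [2, 2, 2, 2, 2]; total = 10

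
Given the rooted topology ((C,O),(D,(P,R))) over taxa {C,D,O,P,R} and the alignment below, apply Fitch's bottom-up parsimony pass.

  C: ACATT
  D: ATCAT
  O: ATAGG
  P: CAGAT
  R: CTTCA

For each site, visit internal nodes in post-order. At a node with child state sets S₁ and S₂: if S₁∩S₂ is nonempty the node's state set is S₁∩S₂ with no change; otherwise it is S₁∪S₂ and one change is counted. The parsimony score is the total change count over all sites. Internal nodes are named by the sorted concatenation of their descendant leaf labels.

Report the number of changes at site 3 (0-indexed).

[col 0] CO: children C:{A}, O:{A} ∩→ {A}; cost 0
[col 0] PR: children P:{C}, R:{C} ∩→ {C}; cost 0
[col 0] DPR: children D:{A}, PR:{C} ∪→ {A,C}; cost 1
[col 0] CDOPR: children CO:{A}, DPR:{A,C} ∩→ {A}; cost 0
[col 1] CO: children C:{C}, O:{T} ∪→ {C,T}; cost 1
[col 1] PR: children P:{A}, R:{T} ∪→ {A,T}; cost 1
[col 1] DPR: children D:{T}, PR:{A,T} ∩→ {T}; cost 0
[col 1] CDOPR: children CO:{C,T}, DPR:{T} ∩→ {T}; cost 0
[col 2] CO: children C:{A}, O:{A} ∩→ {A}; cost 0
[col 2] PR: children P:{G}, R:{T} ∪→ {G,T}; cost 1
[col 2] DPR: children D:{C}, PR:{G,T} ∪→ {C,G,T}; cost 1
[col 2] CDOPR: children CO:{A}, DPR:{C,G,T} ∪→ {A,C,G,T}; cost 1
[col 3] CO: children C:{T}, O:{G} ∪→ {G,T}; cost 1
[col 3] PR: children P:{A}, R:{C} ∪→ {A,C}; cost 1
[col 3] DPR: children D:{A}, PR:{A,C} ∩→ {A}; cost 0
[col 3] CDOPR: children CO:{G,T}, DPR:{A} ∪→ {A,G,T}; cost 1
[col 4] CO: children C:{T}, O:{G} ∪→ {G,T}; cost 1
[col 4] PR: children P:{T}, R:{A} ∪→ {A,T}; cost 1
[col 4] DPR: children D:{T}, PR:{A,T} ∩→ {T}; cost 0
[col 4] CDOPR: children CO:{G,T}, DPR:{T} ∩→ {T}; cost 0
per-site changes: [1, 2, 3, 3, 2]; total = 11

3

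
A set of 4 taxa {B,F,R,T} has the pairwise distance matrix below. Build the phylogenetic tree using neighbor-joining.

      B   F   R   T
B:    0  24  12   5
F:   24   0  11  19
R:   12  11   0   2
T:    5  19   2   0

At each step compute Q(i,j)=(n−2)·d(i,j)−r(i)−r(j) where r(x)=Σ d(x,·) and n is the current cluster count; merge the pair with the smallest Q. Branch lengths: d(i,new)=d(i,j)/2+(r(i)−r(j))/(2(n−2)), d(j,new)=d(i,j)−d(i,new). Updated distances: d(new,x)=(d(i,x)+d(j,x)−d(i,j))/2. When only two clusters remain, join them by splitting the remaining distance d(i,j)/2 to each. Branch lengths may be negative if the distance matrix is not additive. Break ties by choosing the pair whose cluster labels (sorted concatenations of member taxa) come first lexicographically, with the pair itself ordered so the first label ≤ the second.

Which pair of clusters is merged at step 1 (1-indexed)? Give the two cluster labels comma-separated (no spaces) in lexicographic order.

B,T

step 1: merge (B,T) at d=5, Q=-57; branch lengths B→25/4, T→-5/4; new cluster BT
  updated: d(BT,F)=19, d(BT,R)=9/2
step 2: merge (BT,F) at d=19, Q=-69/2; branch lengths BT→25/4, F→51/4; new cluster BFT
  updated: d(BFT,R)=-7/4
step 3: merge (BFT,R) at d=-7/4; branch lengths BFT→-7/8, R→-7/8; new cluster BFRT
final tree: (((B:25/4,T:-5/4):25/4,F:51/4):-7/8,R:-7/8)
total length: 89/4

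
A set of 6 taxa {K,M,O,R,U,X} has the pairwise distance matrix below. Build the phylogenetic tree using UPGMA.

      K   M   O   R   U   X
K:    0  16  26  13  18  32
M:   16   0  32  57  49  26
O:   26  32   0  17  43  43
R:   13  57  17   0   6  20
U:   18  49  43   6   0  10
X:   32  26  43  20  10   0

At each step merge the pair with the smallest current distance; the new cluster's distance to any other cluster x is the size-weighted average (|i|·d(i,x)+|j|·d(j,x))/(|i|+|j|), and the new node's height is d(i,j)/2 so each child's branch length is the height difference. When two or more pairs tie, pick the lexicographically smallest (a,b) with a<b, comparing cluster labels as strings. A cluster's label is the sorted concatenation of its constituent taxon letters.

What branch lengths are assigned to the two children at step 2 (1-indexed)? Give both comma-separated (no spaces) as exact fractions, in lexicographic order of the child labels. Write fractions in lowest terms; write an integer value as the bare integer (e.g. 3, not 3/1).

9/2,15/2

1. join R+U (d=6) ⇒ RU; edges |R|=3, |U|=3
  updated: d(K,RU)=31/2, d(M,RU)=53, d(O,RU)=30, d(RU,X)=15
2. join RU+X (d=15) ⇒ RUX; edges |RU|=9/2, |X|=15/2
  updated: d(K,RUX)=21, d(M,RUX)=44, d(O,RUX)=103/3
3. join K+M (d=16) ⇒ KM; edges |K|=8, |M|=8
  updated: d(KM,O)=29, d(KM,RUX)=65/2
4. join KM+O (d=29) ⇒ KMO; edges |KM|=13/2, |O|=29/2
  updated: d(KMO,RUX)=298/9
5. join KMO+RUX (d=298/9) ⇒ KMORUX; edges |KMO|=37/18, |RUX|=163/18
final tree: (((K:8,M:8):13/2,O:29/2):37/18,((R:3,U:3):9/2,X:15/2):163/18)
total length: 595/9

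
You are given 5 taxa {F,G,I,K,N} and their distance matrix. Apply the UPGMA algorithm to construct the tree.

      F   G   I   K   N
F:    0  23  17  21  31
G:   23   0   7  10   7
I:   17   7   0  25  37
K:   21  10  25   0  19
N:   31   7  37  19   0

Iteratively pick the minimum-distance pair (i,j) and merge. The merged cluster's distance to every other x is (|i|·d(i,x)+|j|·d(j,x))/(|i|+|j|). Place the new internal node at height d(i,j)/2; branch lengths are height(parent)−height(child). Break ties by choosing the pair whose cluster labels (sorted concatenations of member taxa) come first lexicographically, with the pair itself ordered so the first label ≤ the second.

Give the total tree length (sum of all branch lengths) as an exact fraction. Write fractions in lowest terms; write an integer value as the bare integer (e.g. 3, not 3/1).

551/12

step 1: merge (G,I) at d=7; branch lengths G→7/2, I→7/2; new cluster GI
  updated: d(F,GI)=20, d(GI,K)=35/2, d(GI,N)=22
step 2: merge (GI,K) at d=35/2; branch lengths GI→21/4, K→35/4; new cluster GIK
  updated: d(F,GIK)=61/3, d(GIK,N)=21
step 3: merge (F,GIK) at d=61/3; branch lengths F→61/6, GIK→17/12; new cluster FGIK
  updated: d(FGIK,N)=47/2
step 4: merge (FGIK,N) at d=47/2; branch lengths FGIK→19/12, N→47/4; new cluster FGIKN
final tree: ((F:61/6,((G:7/2,I:7/2):21/4,K:35/4):17/12):19/12,N:47/4)
total length: 551/12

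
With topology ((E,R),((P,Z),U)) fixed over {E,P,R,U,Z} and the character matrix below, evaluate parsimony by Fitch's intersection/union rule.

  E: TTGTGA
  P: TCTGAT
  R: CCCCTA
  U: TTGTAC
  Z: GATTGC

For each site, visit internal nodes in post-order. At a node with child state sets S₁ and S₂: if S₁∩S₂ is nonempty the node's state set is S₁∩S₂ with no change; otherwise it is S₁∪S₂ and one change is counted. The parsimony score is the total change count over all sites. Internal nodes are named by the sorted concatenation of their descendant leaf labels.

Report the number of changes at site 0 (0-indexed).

[col 0] ER: children E:{T}, R:{C} ∪→ {C,T}; cost 1
[col 0] PZ: children P:{T}, Z:{G} ∪→ {G,T}; cost 1
[col 0] PUZ: children PZ:{G,T}, U:{T} ∩→ {T}; cost 0
[col 0] EPRUZ: children ER:{C,T}, PUZ:{T} ∩→ {T}; cost 0
[col 1] ER: children E:{T}, R:{C} ∪→ {C,T}; cost 1
[col 1] PZ: children P:{C}, Z:{A} ∪→ {A,C}; cost 1
[col 1] PUZ: children PZ:{A,C}, U:{T} ∪→ {A,C,T}; cost 1
[col 1] EPRUZ: children ER:{C,T}, PUZ:{A,C,T} ∩→ {C,T}; cost 0
[col 2] ER: children E:{G}, R:{C} ∪→ {C,G}; cost 1
[col 2] PZ: children P:{T}, Z:{T} ∩→ {T}; cost 0
[col 2] PUZ: children PZ:{T}, U:{G} ∪→ {G,T}; cost 1
[col 2] EPRUZ: children ER:{C,G}, PUZ:{G,T} ∩→ {G}; cost 0
[col 3] ER: children E:{T}, R:{C} ∪→ {C,T}; cost 1
[col 3] PZ: children P:{G}, Z:{T} ∪→ {G,T}; cost 1
[col 3] PUZ: children PZ:{G,T}, U:{T} ∩→ {T}; cost 0
[col 3] EPRUZ: children ER:{C,T}, PUZ:{T} ∩→ {T}; cost 0
[col 4] ER: children E:{G}, R:{T} ∪→ {G,T}; cost 1
[col 4] PZ: children P:{A}, Z:{G} ∪→ {A,G}; cost 1
[col 4] PUZ: children PZ:{A,G}, U:{A} ∩→ {A}; cost 0
[col 4] EPRUZ: children ER:{G,T}, PUZ:{A} ∪→ {A,G,T}; cost 1
[col 5] ER: children E:{A}, R:{A} ∩→ {A}; cost 0
[col 5] PZ: children P:{T}, Z:{C} ∪→ {C,T}; cost 1
[col 5] PUZ: children PZ:{C,T}, U:{C} ∩→ {C}; cost 0
[col 5] EPRUZ: children ER:{A}, PUZ:{C} ∪→ {A,C}; cost 1
per-site changes: [2, 3, 2, 2, 3, 2]; total = 14

2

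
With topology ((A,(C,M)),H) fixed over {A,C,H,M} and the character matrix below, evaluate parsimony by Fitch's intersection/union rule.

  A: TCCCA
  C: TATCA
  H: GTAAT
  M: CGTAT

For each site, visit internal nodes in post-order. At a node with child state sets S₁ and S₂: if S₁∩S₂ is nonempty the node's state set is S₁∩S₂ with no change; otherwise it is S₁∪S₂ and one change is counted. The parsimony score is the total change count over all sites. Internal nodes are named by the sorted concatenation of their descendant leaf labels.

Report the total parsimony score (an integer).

11

[col 0] CM: children C:{T}, M:{C} ∪→ {C,T}; cost 1
[col 0] ACM: children A:{T}, CM:{C,T} ∩→ {T}; cost 0
[col 0] ACHM: children ACM:{T}, H:{G} ∪→ {G,T}; cost 1
[col 1] CM: children C:{A}, M:{G} ∪→ {A,G}; cost 1
[col 1] ACM: children A:{C}, CM:{A,G} ∪→ {A,C,G}; cost 1
[col 1] ACHM: children ACM:{A,C,G}, H:{T} ∪→ {A,C,G,T}; cost 1
[col 2] CM: children C:{T}, M:{T} ∩→ {T}; cost 0
[col 2] ACM: children A:{C}, CM:{T} ∪→ {C,T}; cost 1
[col 2] ACHM: children ACM:{C,T}, H:{A} ∪→ {A,C,T}; cost 1
[col 3] CM: children C:{C}, M:{A} ∪→ {A,C}; cost 1
[col 3] ACM: children A:{C}, CM:{A,C} ∩→ {C}; cost 0
[col 3] ACHM: children ACM:{C}, H:{A} ∪→ {A,C}; cost 1
[col 4] CM: children C:{A}, M:{T} ∪→ {A,T}; cost 1
[col 4] ACM: children A:{A}, CM:{A,T} ∩→ {A}; cost 0
[col 4] ACHM: children ACM:{A}, H:{T} ∪→ {A,T}; cost 1
per-site changes: [2, 3, 2, 2, 2]; total = 11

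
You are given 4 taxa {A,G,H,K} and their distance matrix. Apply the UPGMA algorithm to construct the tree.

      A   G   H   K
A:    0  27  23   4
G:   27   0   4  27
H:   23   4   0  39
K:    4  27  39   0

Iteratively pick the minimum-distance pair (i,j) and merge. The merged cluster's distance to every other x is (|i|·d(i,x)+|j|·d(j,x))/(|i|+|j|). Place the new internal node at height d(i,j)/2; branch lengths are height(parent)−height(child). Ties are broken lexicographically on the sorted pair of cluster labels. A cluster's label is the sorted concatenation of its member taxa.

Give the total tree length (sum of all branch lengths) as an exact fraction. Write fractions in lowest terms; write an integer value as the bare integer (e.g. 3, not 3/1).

1. join A+K (d=4) ⇒ AK; edges |A|=2, |K|=2
  updated: d(AK,G)=27, d(AK,H)=31
2. join G+H (d=4) ⇒ GH; edges |G|=2, |H|=2
  updated: d(AK,GH)=29
3. join AK+GH (d=29) ⇒ AGHK; edges |AK|=25/2, |GH|=25/2
final tree: ((A:2,K:2):25/2,(G:2,H:2):25/2)
total length: 33

33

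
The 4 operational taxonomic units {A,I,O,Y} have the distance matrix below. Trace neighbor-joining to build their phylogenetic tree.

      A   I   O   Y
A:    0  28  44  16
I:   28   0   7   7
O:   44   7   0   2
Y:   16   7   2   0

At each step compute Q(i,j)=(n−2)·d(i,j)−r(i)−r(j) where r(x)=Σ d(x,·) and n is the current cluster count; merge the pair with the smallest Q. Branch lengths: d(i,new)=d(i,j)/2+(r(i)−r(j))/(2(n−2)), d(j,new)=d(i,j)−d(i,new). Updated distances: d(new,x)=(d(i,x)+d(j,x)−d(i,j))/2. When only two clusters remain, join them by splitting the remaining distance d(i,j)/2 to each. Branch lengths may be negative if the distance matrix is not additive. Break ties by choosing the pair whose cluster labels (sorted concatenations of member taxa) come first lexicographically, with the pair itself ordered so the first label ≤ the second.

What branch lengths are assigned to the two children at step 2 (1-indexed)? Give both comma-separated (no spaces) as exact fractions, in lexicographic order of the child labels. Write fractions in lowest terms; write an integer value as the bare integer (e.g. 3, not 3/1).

35/4,3/4

1. join A+Y (d=16, Q=-81) ⇒ AY; edges |A|=95/4, |Y|=-31/4
  updated: d(AY,I)=19/2, d(AY,O)=15
2. join AY+I (d=19/2, Q=-63/2) ⇒ AIY; edges |AY|=35/4, |I|=3/4
  updated: d(AIY,O)=25/4
3. join AIY+O (d=25/4) ⇒ AIOY; edges |AIY|=25/8, |O|=25/8
final tree: (((A:95/4,Y:-31/4):35/4,I:3/4):25/8,O:25/8)
total length: 127/4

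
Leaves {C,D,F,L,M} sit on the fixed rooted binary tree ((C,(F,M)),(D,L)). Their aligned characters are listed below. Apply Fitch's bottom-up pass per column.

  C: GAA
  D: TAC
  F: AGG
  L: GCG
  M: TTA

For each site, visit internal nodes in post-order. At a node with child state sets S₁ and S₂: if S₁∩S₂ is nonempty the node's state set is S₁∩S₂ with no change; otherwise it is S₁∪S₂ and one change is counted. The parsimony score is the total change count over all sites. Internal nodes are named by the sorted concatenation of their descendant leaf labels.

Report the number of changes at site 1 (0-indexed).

3

site 0, node FM: F={A} ∪ M={T} → {A,T} (+1)
site 0, node CFM: C={G} ∪ FM={A,T} → {A,G,T} (+1)
site 0, node DL: D={T} ∪ L={G} → {G,T} (+1)
site 0, node CDFLM: CFM={A,G,T} ∩ DL={G,T} → {G,T} (+0)
site 1, node FM: F={G} ∪ M={T} → {G,T} (+1)
site 1, node CFM: C={A} ∪ FM={G,T} → {A,G,T} (+1)
site 1, node DL: D={A} ∪ L={C} → {A,C} (+1)
site 1, node CDFLM: CFM={A,G,T} ∩ DL={A,C} → {A} (+0)
site 2, node FM: F={G} ∪ M={A} → {A,G} (+1)
site 2, node CFM: C={A} ∩ FM={A,G} → {A} (+0)
site 2, node DL: D={C} ∪ L={G} → {C,G} (+1)
site 2, node CDFLM: CFM={A} ∪ DL={C,G} → {A,C,G} (+1)
per-site changes: [3, 3, 3]; total = 9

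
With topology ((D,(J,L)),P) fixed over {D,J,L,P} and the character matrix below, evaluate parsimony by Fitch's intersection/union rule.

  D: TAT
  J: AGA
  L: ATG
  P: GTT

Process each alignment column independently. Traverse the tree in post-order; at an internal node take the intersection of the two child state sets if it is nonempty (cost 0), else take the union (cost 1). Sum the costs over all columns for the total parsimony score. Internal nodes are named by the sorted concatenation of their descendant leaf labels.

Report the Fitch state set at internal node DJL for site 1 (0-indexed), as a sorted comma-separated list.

A,G,T

site 0, node JL: J={A} ∩ L={A} → {A} (+0)
site 0, node DJL: D={T} ∪ JL={A} → {A,T} (+1)
site 0, node DJLP: DJL={A,T} ∪ P={G} → {A,G,T} (+1)
site 1, node JL: J={G} ∪ L={T} → {G,T} (+1)
site 1, node DJL: D={A} ∪ JL={G,T} → {A,G,T} (+1)
site 1, node DJLP: DJL={A,G,T} ∩ P={T} → {T} (+0)
site 2, node JL: J={A} ∪ L={G} → {A,G} (+1)
site 2, node DJL: D={T} ∪ JL={A,G} → {A,G,T} (+1)
site 2, node DJLP: DJL={A,G,T} ∩ P={T} → {T} (+0)
per-site changes: [2, 2, 2]; total = 6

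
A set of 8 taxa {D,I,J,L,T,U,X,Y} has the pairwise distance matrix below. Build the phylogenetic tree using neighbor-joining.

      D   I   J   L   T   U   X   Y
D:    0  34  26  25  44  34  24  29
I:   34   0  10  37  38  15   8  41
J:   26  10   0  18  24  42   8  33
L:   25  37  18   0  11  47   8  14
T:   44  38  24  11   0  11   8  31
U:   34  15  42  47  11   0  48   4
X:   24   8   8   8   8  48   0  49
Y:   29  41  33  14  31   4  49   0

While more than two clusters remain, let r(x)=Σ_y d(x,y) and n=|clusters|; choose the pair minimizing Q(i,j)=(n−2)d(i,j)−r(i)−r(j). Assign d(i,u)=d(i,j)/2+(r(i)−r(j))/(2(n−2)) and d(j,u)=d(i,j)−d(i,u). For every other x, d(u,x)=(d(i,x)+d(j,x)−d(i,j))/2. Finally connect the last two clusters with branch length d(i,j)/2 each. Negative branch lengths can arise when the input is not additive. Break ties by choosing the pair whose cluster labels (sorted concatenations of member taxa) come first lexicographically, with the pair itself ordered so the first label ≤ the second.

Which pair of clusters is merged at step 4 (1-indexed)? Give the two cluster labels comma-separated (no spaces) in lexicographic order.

D,LTUY

1. join U+Y (d=4, Q=-378) ⇒ UY; edges |U|=2, |Y|=2
  updated: d(D,UY)=59/2, d(I,UY)=26, d(J,UY)=71/2, d(L,UY)=57/2, d(T,UY)=19, d(UY,X)=93/2
2. join T+UY (d=19, Q=-234) ⇒ TUY; edges |T|=27/5, |UY|=68/5
  updated: d(D,TUY)=109/4, d(I,TUY)=45/2, d(J,TUY)=81/4, d(L,TUY)=41/4, d(TUY,X)=71/4
3. join L+TUY (d=41/4, Q=-621/4) ⇒ LTUY; edges |L|=165/32, |TUY|=163/32
  updated: d(D,LTUY)=21, d(I,LTUY)=197/8, d(J,LTUY)=14, d(LTUY,X)=31/4
4. join D+LTUY (d=21, Q=-875/8) ⇒ DLTUY; edges |D|=805/48, |LTUY|=203/48
  updated: d(DLTUY,I)=301/16, d(DLTUY,J)=19/2, d(DLTUY,X)=43/8
5. join DLTUY+X (d=43/8, Q=-709/16) ⇒ DLTUXY; edges |DLTUY|=369/64, |X|=-25/64
  updated: d(DLTUXY,I)=343/32, d(DLTUXY,J)=97/16
6. join DLTUXY+I (d=343/32, Q=-857/32) ⇒ DILTUXY; edges |DLTUXY|=217/64, |I|=469/64
  updated: d(DILTUXY,J)=171/64
7. join DILTUXY+J (d=171/64) ⇒ DIJLTUXY; edges |DILTUXY|=171/128, |J|=171/128
final tree: ((((D:805/48,(L:165/32,(T:27/5,(U:2,Y:2):68/5):163/32):203/48):369/64,X:-25/64):217/64,I:469/64):171/128,J:171/128)
total length: 4673/64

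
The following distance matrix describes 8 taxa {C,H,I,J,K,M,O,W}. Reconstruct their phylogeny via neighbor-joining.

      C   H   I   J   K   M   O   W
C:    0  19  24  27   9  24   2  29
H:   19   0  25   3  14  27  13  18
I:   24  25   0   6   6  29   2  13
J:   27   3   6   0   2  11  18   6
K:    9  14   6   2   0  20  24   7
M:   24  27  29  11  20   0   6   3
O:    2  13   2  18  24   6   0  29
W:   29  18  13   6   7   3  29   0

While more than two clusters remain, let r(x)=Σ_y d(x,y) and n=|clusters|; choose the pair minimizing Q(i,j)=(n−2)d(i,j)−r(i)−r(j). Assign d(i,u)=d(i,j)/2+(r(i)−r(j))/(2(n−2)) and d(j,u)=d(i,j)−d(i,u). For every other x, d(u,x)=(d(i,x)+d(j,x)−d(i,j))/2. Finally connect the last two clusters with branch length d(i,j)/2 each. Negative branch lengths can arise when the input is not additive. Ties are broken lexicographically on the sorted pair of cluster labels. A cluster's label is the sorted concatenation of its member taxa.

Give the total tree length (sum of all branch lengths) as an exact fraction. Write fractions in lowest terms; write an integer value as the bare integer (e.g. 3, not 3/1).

1247/32

1. join C+O (d=2, Q=-216) ⇒ CO; edges |C|=13/3, |O|=-7/3
  updated: d(CO,H)=15, d(CO,I)=12, d(CO,J)=43/2, d(CO,K)=31/2, d(CO,M)=14, d(CO,W)=28
2. join M+W (d=3, Q=-164) ⇒ MW; edges |M|=22/5, |W|=-7/5
  updated: d(CO,MW)=39/2, d(H,MW)=21, d(I,MW)=39/2, d(J,MW)=7, d(K,MW)=12
3. join H+J (d=3, Q=-211/2) ⇒ HJ; edges |H|=101/16, |J|=-53/16
  updated: d(CO,HJ)=67/4, d(HJ,I)=14, d(HJ,K)=13/2, d(HJ,MW)=25/2
4. join CO+I (d=12, Q=-317/4) ⇒ CIO; edges |CO|=193/24, |I|=95/24
  updated: d(CIO,HJ)=75/8, d(CIO,K)=19/4, d(CIO,MW)=27/2
5. join CIO+K (d=19/4, Q=-331/8) ⇒ CIKO; edges |CIO|=111/32, |K|=41/32
  updated: d(CIKO,HJ)=89/16, d(CIKO,MW)=83/8
6. join CIKO+HJ (d=89/16, Q=-455/16) ⇒ CHIJKO; edges |CIKO|=55/32, |HJ|=123/32
  updated: d(CHIJKO,MW)=277/32
7. join CHIJKO+MW (d=277/32) ⇒ CHIJKMOW; edges |CHIJKO|=277/64, |MW|=277/64
final tree: (((((C:13/3,O:-7/3):193/24,I:95/24):111/32,K:41/32):55/32,(H:101/16,J:-53/16):123/32):277/64,(M:22/5,W:-7/5):277/64)
total length: 1247/32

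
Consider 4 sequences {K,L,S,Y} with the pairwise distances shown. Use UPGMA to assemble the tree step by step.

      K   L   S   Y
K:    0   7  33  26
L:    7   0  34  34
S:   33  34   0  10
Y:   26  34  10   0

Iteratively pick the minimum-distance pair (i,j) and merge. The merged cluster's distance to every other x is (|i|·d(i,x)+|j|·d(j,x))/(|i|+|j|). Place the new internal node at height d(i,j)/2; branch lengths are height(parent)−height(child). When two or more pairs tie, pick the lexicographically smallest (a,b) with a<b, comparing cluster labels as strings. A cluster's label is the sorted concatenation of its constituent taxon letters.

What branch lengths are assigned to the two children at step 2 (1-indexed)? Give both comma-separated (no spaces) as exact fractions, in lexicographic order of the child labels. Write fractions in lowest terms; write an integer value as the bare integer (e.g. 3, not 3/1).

1. join K+L (d=7) ⇒ KL; edges |K|=7/2, |L|=7/2
  updated: d(KL,S)=67/2, d(KL,Y)=30
2. join S+Y (d=10) ⇒ SY; edges |S|=5, |Y|=5
  updated: d(KL,SY)=127/4
3. join KL+SY (d=127/4) ⇒ KLSY; edges |KL|=99/8, |SY|=87/8
final tree: ((K:7/2,L:7/2):99/8,(S:5,Y:5):87/8)
total length: 161/4

5,5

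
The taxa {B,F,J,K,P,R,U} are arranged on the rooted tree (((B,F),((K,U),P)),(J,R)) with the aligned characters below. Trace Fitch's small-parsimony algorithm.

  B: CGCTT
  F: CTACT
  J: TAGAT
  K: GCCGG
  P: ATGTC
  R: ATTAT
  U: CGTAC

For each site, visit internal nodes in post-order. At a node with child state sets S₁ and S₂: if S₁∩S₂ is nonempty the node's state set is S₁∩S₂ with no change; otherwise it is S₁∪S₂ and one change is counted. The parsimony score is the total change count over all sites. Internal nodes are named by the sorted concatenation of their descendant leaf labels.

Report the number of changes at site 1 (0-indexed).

4

site 0, node BF: B={C} ∩ F={C} → {C} (+0)
site 0, node KU: K={G} ∪ U={C} → {C,G} (+1)
site 0, node KPU: KU={C,G} ∪ P={A} → {A,C,G} (+1)
site 0, node BFKPU: BF={C} ∩ KPU={A,C,G} → {C} (+0)
site 0, node JR: J={T} ∪ R={A} → {A,T} (+1)
site 0, node BFJKPRU: BFKPU={C} ∪ JR={A,T} → {A,C,T} (+1)
site 1, node BF: B={G} ∪ F={T} → {G,T} (+1)
site 1, node KU: K={C} ∪ U={G} → {C,G} (+1)
site 1, node KPU: KU={C,G} ∪ P={T} → {C,G,T} (+1)
site 1, node BFKPU: BF={G,T} ∩ KPU={C,G,T} → {G,T} (+0)
site 1, node JR: J={A} ∪ R={T} → {A,T} (+1)
site 1, node BFJKPRU: BFKPU={G,T} ∩ JR={A,T} → {T} (+0)
site 2, node BF: B={C} ∪ F={A} → {A,C} (+1)
site 2, node KU: K={C} ∪ U={T} → {C,T} (+1)
site 2, node KPU: KU={C,T} ∪ P={G} → {C,G,T} (+1)
site 2, node BFKPU: BF={A,C} ∩ KPU={C,G,T} → {C} (+0)
site 2, node JR: J={G} ∪ R={T} → {G,T} (+1)
site 2, node BFJKPRU: BFKPU={C} ∪ JR={G,T} → {C,G,T} (+1)
site 3, node BF: B={T} ∪ F={C} → {C,T} (+1)
site 3, node KU: K={G} ∪ U={A} → {A,G} (+1)
site 3, node KPU: KU={A,G} ∪ P={T} → {A,G,T} (+1)
site 3, node BFKPU: BF={C,T} ∩ KPU={A,G,T} → {T} (+0)
site 3, node JR: J={A} ∩ R={A} → {A} (+0)
site 3, node BFJKPRU: BFKPU={T} ∪ JR={A} → {A,T} (+1)
site 4, node BF: B={T} ∩ F={T} → {T} (+0)
site 4, node KU: K={G} ∪ U={C} → {C,G} (+1)
site 4, node KPU: KU={C,G} ∩ P={C} → {C} (+0)
site 4, node BFKPU: BF={T} ∪ KPU={C} → {C,T} (+1)
site 4, node JR: J={T} ∩ R={T} → {T} (+0)
site 4, node BFJKPRU: BFKPU={C,T} ∩ JR={T} → {T} (+0)
per-site changes: [4, 4, 5, 4, 2]; total = 19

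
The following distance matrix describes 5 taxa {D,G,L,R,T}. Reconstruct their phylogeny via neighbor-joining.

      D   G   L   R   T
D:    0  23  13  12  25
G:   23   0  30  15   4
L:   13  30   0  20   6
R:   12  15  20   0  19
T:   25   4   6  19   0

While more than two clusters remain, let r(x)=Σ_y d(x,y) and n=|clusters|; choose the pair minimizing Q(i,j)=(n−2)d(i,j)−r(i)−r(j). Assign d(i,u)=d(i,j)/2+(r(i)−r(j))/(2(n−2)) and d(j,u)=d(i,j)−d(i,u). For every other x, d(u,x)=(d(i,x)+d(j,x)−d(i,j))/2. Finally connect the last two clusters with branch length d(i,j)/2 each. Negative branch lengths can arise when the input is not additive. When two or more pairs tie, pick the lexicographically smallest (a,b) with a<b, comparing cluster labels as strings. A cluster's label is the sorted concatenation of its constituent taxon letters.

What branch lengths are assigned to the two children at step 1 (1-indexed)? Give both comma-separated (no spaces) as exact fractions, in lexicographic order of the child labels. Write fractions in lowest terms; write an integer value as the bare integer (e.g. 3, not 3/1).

5,-1

iteration 1: select G,T (d=4, Q=-114); attach at lengths (5, -1); label the merged cluster GT
  updated: d(D,GT)=22, d(GT,L)=16, d(GT,R)=15
iteration 2: select D,L (d=13, Q=-70); attach at lengths (6, 7); label the merged cluster DL
  updated: d(DL,GT)=25/2, d(DL,R)=19/2
iteration 3: select DL,GT (d=25/2, Q=-37); attach at lengths (7/2, 9); label the merged cluster DGLT
  updated: d(DGLT,R)=6
iteration 4: select DGLT,R (d=6); attach at lengths (3, 3); label the merged cluster DGLRT
final tree: (((D:6,L:7):7/2,(G:5,T:-1):9):3,R:3)
total length: 71/2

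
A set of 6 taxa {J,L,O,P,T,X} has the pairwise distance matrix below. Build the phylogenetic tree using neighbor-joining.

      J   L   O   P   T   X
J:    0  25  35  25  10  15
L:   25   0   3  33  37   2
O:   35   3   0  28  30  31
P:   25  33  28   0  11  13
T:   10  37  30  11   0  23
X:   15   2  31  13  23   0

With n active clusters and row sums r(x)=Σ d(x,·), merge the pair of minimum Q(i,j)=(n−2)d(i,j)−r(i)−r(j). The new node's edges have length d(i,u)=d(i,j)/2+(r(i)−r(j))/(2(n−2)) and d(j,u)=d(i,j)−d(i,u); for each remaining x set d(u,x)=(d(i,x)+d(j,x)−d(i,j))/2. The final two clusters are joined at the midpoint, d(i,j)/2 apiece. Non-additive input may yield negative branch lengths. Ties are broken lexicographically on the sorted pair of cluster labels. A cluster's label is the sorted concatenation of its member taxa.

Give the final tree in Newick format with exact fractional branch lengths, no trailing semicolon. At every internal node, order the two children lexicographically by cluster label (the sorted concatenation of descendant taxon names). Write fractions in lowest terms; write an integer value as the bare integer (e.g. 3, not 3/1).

(((J:113/16,T:47/16):93/16,((L:-15/8,O:39/8):167/12,X:13/12):101/16):115/32,P:115/32)

iteration 1: select L,O (d=3, Q=-215); attach at lengths (-15/8, 39/8); label the merged cluster LO
  updated: d(J,LO)=57/2, d(LO,P)=29, d(LO,T)=32, d(LO,X)=15
iteration 2: select LO,X (d=15, Q=-251/2); attach at lengths (167/12, 13/12); label the merged cluster LOX
  updated: d(J,LOX)=57/4, d(LOX,P)=27/2, d(LOX,T)=20
iteration 3: select J,T (d=10, Q=-281/4); attach at lengths (113/16, 47/16); label the merged cluster JT
  updated: d(JT,LOX)=97/8, d(JT,P)=13
iteration 4: select JT,LOX (d=97/8, Q=-309/8); attach at lengths (93/16, 101/16); label the merged cluster JLOTX
  updated: d(JLOTX,P)=115/16
iteration 5: select JLOTX,P (d=115/16); attach at lengths (115/32, 115/32); label the merged cluster JLOPTX
final tree: (((J:113/16,T:47/16):93/16,((L:-15/8,O:39/8):167/12,X:13/12):101/16):115/32,P:115/32)
total length: 757/16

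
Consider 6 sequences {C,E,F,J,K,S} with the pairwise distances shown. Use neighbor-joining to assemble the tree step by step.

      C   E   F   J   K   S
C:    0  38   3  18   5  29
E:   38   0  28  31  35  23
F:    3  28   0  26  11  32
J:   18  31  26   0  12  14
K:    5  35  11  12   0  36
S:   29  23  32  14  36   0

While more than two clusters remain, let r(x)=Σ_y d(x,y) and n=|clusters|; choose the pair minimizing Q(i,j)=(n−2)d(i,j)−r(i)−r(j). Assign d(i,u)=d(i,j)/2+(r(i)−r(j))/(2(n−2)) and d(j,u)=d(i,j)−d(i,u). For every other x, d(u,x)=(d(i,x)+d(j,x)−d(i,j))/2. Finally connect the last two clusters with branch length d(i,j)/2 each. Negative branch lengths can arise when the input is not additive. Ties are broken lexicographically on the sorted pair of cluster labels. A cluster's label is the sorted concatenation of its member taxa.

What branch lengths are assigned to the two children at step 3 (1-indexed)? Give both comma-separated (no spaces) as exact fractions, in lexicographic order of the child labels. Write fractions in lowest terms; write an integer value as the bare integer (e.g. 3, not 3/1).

iteration 1: select E,S (d=23, Q=-197); attach at lengths (113/8, 71/8); label the merged cluster ES
  updated: d(C,ES)=22, d(ES,F)=37/2, d(ES,J)=11, d(ES,K)=24
iteration 2: select ES,J (d=11, Q=-219/2); attach at lengths (83/12, 49/12); label the merged cluster EJS
  updated: d(C,EJS)=29/2, d(EJS,F)=67/4, d(EJS,K)=25/2
iteration 3: select C,F (d=3, Q=-189/4); attach at lengths (-9/16, 57/16); label the merged cluster CF
  updated: d(CF,EJS)=113/8, d(CF,K)=13/2
iteration 4: select CF,EJS (d=113/8, Q=-265/8); attach at lengths (65/16, 161/16); label the merged cluster CEFJS
  updated: d(CEFJS,K)=39/16
iteration 5: select CEFJS,K (d=39/16); attach at lengths (39/32, 39/32); label the merged cluster CEFJKS
final tree: (((C:-9/16,F:57/16):65/16,((E:113/8,S:71/8):83/12,J:49/12):161/16):39/32,K:39/32)
total length: 857/16

-9/16,57/16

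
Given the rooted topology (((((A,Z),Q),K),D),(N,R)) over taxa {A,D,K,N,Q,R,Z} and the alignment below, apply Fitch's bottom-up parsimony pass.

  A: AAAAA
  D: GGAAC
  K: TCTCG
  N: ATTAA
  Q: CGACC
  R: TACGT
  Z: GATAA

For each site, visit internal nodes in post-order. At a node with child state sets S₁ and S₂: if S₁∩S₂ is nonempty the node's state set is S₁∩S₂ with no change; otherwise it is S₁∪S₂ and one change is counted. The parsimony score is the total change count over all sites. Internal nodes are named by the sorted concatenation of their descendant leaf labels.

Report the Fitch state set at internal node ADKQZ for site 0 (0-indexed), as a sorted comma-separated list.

site 0, node AZ: A={A} ∪ Z={G} → {A,G} (+1)
site 0, node AQZ: AZ={A,G} ∪ Q={C} → {A,C,G} (+1)
site 0, node AKQZ: AQZ={A,C,G} ∪ K={T} → {A,C,G,T} (+1)
site 0, node ADKQZ: AKQZ={A,C,G,T} ∩ D={G} → {G} (+0)
site 0, node NR: N={A} ∪ R={T} → {A,T} (+1)
site 0, node ADKNQRZ: ADKQZ={G} ∪ NR={A,T} → {A,G,T} (+1)
site 1, node AZ: A={A} ∩ Z={A} → {A} (+0)
site 1, node AQZ: AZ={A} ∪ Q={G} → {A,G} (+1)
site 1, node AKQZ: AQZ={A,G} ∪ K={C} → {A,C,G} (+1)
site 1, node ADKQZ: AKQZ={A,C,G} ∩ D={G} → {G} (+0)
site 1, node NR: N={T} ∪ R={A} → {A,T} (+1)
site 1, node ADKNQRZ: ADKQZ={G} ∪ NR={A,T} → {A,G,T} (+1)
site 2, node AZ: A={A} ∪ Z={T} → {A,T} (+1)
site 2, node AQZ: AZ={A,T} ∩ Q={A} → {A} (+0)
site 2, node AKQZ: AQZ={A} ∪ K={T} → {A,T} (+1)
site 2, node ADKQZ: AKQZ={A,T} ∩ D={A} → {A} (+0)
site 2, node NR: N={T} ∪ R={C} → {C,T} (+1)
site 2, node ADKNQRZ: ADKQZ={A} ∪ NR={C,T} → {A,C,T} (+1)
site 3, node AZ: A={A} ∩ Z={A} → {A} (+0)
site 3, node AQZ: AZ={A} ∪ Q={C} → {A,C} (+1)
site 3, node AKQZ: AQZ={A,C} ∩ K={C} → {C} (+0)
site 3, node ADKQZ: AKQZ={C} ∪ D={A} → {A,C} (+1)
site 3, node NR: N={A} ∪ R={G} → {A,G} (+1)
site 3, node ADKNQRZ: ADKQZ={A,C} ∩ NR={A,G} → {A} (+0)
site 4, node AZ: A={A} ∩ Z={A} → {A} (+0)
site 4, node AQZ: AZ={A} ∪ Q={C} → {A,C} (+1)
site 4, node AKQZ: AQZ={A,C} ∪ K={G} → {A,C,G} (+1)
site 4, node ADKQZ: AKQZ={A,C,G} ∩ D={C} → {C} (+0)
site 4, node NR: N={A} ∪ R={T} → {A,T} (+1)
site 4, node ADKNQRZ: ADKQZ={C} ∪ NR={A,T} → {A,C,T} (+1)
per-site changes: [5, 4, 4, 3, 4]; total = 20

G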